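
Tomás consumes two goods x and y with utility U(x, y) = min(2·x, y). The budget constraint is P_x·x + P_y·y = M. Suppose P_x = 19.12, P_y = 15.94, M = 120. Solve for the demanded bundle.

x* = 2.3529, y* = 4.7059

Leontief preferences: the optimum is at the kink where x/1 = y/2, i.e. y = 2·x.
Budget: P_x·x + P_y·2·x = M, so (P_x + 2·P_y)·x = M.
Demand: x*(P_x,P_y,M) = M/(P_x + 2·P_y), y* = 2·M/(P_x + 2·P_y).
Here 19.12 + 2·15.94 = 51, giving x* = 2.3529 and y* = 4.7059.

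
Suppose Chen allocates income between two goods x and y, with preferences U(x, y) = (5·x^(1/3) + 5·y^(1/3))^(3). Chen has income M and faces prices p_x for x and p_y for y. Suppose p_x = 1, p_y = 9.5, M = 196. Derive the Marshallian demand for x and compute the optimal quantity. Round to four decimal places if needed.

x* = 147.9868

MU_x ∝ 5·x^(-2/3), MU_y ∝ 5·y^(-2/3), so MRS = (y/x)^(2/3) = p_x/p_y.
Hence y/x = (p_x/p_y)^(1/(2/3)), i.e. raised to the 1.5 power.
With the ratio pinned down, the budget gives x* = M/(p_x + p_y·(y/x)) and y* = (y/x)·x*.
Numerically y/x = 0.034152, so x* = 196/(1 + 9.5·0.034152) = 147.9868.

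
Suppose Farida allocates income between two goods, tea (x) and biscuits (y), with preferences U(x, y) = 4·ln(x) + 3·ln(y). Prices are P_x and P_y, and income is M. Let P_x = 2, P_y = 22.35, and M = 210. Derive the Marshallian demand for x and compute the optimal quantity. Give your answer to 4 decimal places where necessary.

x* = 60

Tangency: MRS = (4/3)·y/x = P_x/P_y.
Rearranging, P_y·y = (3/4)·P_x·x. Substituting into the budget gives P_x·x·(1 + (3/4)) = M.
Demand: x*(P_x,P_y,M) = 4/7·M/P_x and y* = 3/7·M/P_y.
At P_x=2, P_y=22.35, M=210: x* = 4/7·210/2 = 60.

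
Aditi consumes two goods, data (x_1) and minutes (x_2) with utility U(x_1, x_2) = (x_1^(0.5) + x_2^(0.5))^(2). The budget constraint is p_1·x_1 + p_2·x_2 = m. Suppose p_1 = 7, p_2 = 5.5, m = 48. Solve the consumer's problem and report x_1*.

MU_x_1 ∝ x_1^(-0.5), MU_x_2 ∝ x_2^(-0.5), so MRS = (x_2/x_1)^(0.5) = p_1/p_2.
Hence x_2/x_1 = (p_1/p_2)^(1/(0.5)), i.e. raised to the 2 power.
Substitute x_2 = (x_2/x_1)·x_1 into the budget: x_1* = m/(p_1 + p_2·(x_2/x_1)).
Numerically x_2/x_1 = 1.619835, so x_1* = 48/(7 + 5.5·1.619835) = 3.0171.

x_1* = 3.0171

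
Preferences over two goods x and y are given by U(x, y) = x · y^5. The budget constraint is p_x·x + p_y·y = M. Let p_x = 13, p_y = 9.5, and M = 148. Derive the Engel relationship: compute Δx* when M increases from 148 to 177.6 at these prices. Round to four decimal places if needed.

Demand: x*(p_x,p_y,M) = 1/6·M/p_x and y* = 5/6·M/p_y.
At p_x=13, p_y=9.5, M=148: x* = 1/6·148/13 = 1.8974.
At M' = 177.6: x* = 2.2769. Change: 2.2769 − 1.8974 = 0.3795.

Δx* = 0.3795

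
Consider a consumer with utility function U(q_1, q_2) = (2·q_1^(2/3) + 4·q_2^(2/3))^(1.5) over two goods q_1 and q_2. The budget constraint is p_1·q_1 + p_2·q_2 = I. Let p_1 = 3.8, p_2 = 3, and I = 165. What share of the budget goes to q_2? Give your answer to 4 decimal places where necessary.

From the CES first-order condition, (1/2)·(q_2/q_1)^(1/3) = p_1/p_2.
Hence q_2/q_1 = (2·p_1/p_2)^(1/(1/3)), i.e. raised to the 3 power.
Substitute q_2 = (q_2/q_1)·q_1 into the budget: q_1* = I/(p_1 + p_2·(q_2/q_1)).
Numerically q_2/q_1 = 16.25837, so q_1* = 165/(3.8 + 3·16.25837) = 3.1384 and q_2* = 16.25837·3.1384 = 51.0247.
Expenditure on q_2: 3·51.0247 = 153.0742; share = 0.9277.

share on q_2 = 0.9277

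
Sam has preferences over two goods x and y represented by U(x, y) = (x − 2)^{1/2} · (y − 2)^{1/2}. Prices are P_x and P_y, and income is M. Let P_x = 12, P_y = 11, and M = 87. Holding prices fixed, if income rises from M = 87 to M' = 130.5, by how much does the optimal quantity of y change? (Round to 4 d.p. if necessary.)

Δy* = 1.9773

MRS = (y−2)/(x−2). Tangency with P_x/P_y gives y−2 = (P_x/P_y)·(x−2).
Substituting into the budget: x* = 2 + 0.5·(M − 2·P_x − 2·P_y)/P_x, and y* = 2 + 0.5·(…)/P_y.
Discretionary income = 87 − 2·12 − 2·11 = 41; y* = 2 + 0.5·41/11 = 3.8636.
At M' = 130.5: y* = 5.8409. Change: 5.8409 − 3.8636 = 1.9773.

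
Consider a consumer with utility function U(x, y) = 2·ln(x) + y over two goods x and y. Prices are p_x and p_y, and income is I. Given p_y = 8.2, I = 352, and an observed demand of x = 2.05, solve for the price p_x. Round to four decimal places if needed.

MU_x = 2/x, MU_y = 1. Tangency: 2/x = p_x/p_y.
So x*(p_x,p_y) = 2·p_y/p_x, independent of income; and y* = (I − 2·p_y)/p_y.
Set x* = 2.05 in the demand function and solve for p_x: p_x = 8.

p_x = 8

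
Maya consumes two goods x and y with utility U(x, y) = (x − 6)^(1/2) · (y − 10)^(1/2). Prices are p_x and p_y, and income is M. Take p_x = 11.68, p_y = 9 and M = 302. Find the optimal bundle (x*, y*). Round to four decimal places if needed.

x* = 12.0753, y* = 17.8844

Discretionary income = 302 − 6·11.68 − 10·9 = 141.92; x* = 6 + 0.5·141.92/11.68 = 12.0753; y* = 10 + 0.5·141.92/9 = 17.8844.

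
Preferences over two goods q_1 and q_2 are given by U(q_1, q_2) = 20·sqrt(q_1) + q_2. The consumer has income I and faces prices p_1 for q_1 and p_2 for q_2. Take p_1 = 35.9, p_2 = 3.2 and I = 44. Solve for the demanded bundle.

q_1* = 0.7945, q_2* = 4.8364

Solve: √q_1 = 10·p_2/p_1, so q_1*(p_1,p_2) = (10·p_2/p_1)², and q_2* = (I − p_1·q_1*)/p_2.
Plugging in: q_1* = (10·3.2/35.9)² = 0.7945, q_2* = 4.8364.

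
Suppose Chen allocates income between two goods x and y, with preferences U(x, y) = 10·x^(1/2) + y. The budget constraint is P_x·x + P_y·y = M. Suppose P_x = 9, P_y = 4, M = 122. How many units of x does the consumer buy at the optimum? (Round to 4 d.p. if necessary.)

x* = 4.9383

Set MRS = P_x/P_y: 5·x^(−1/2) = P_x/P_y.
Thus x* = (5·P_y/P_x)² — independent of M — with the rest of income spent on y.
Plugging in: x* = (5·4/9)² = 4.9383.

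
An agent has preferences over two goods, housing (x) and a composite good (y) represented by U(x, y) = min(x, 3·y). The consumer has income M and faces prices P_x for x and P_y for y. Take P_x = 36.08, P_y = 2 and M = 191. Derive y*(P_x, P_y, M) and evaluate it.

Leontief preferences: the optimum is at the kink where x/3 = y/1, i.e. y = (1/3)·x.
Budget: P_x·x + P_y·(1/3)·x = M, so (3·P_x + P_y)·x = 3·M.
Demand: x*(P_x,P_y,M) = 3·M/(3·P_x + P_y), y* = M/(3·P_x + P_y).
Here 3·36.08 + 2 = 110.24, giving y* = 1.7326.

y* = 1.7326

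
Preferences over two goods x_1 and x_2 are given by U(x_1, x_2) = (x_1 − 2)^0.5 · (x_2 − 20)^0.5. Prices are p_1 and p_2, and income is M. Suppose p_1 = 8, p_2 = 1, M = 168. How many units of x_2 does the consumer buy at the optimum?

x_2* = 86

Let x_1' = x_1−2, x_2' = x_2−20. MRS = x_2'/x_1' = p_1/p_2.
Substituting into the budget: x_1* = 2 + 0.5·(M − 2·p_1 − 20·p_2)/p_1, and x_2* = 20 + 0.5·(…)/p_2.
Discretionary income = 168 − 2·8 − 20·1 = 132; x_2* = 20 + 0.5·132/1 = 86.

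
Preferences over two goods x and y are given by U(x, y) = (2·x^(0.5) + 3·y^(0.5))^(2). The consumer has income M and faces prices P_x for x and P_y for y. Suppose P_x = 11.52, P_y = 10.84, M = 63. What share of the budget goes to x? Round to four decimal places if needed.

share on x = 0.2949

With the ratio pinned down, the budget gives x* = M/(P_x + P_y·(y/x)) and y* = (y/x)·x*.
Numerically y/x = 2.541142, so x* = 63/(11.52 + 10.84·2.541142) = 1.6127 and y* = 2.541142·1.6127 = 4.098.
Expenditure on x: 11.52·1.6127 = 18.5778; share = 0.2949.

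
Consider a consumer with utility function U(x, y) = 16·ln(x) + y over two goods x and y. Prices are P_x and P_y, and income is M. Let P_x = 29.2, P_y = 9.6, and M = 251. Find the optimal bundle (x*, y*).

x* = 5.2603, y* = 10.1458

Set MRS = P_x/P_y: (16/x)/1 = P_x/P_y.
So x*(P_x,P_y) = 16·P_y/P_x, independent of income; and y* = (M − 16·P_y)/P_y.
At the given prices: x* = 16·9.6/29.2 = 5.2603, and y* = 10.1458.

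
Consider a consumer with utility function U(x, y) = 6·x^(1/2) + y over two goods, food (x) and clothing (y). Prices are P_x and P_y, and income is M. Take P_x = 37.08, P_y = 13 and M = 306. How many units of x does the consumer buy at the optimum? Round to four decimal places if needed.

x* = 1.1062

MU_x = 3/√x, MU_y = 1. Tangency: 3/√x = P_x/P_y.
Thus x* = (3·P_y/P_x)² — independent of M — with the rest of income spent on y.
Plugging in: x* = (3·13/37.08)² = 1.1062.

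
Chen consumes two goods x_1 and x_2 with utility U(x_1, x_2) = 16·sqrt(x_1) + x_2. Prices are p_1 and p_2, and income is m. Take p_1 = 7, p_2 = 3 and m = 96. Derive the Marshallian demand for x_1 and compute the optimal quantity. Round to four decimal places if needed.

Set MRS = p_1/p_2: 8·x_1^(−1/2) = p_1/p_2.
Thus x_1* = (8·p_2/p_1)² — independent of m — with the rest of income spent on x_2.
Plugging in: x_1* = (8·3/7)² = 11.7551.

x_1* = 11.7551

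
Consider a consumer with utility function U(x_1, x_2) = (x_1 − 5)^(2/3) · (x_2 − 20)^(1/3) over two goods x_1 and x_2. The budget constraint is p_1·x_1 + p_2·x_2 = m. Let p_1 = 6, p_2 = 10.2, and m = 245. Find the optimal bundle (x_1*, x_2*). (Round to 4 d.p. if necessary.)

Let x_1' = x_1−5, x_2' = x_2−20. MRS = 2·x_2'/x_1' = p_1/p_2.
Substituting into the budget: x_1* = 5 + 2/3·(m − 5·p_1 − 20·p_2)/p_1, and x_2* = 20 + 1/3·(…)/p_2.
Discretionary income = 245 − 5·6 − 20·10.2 = 11; x_1* = 5 + 2/3·11/6 = 6.2222; x_2* = 20 + 1/3·11/10.2 = 20.3595.

x_1* = 6.2222, x_2* = 20.3595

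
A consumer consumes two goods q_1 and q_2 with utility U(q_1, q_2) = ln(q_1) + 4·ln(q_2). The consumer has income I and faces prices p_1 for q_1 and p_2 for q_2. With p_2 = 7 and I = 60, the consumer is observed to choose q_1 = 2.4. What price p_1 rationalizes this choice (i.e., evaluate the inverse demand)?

The MRS is (1/4)·q_2/q_1. Set MRS = p_1/p_2.
So p_2·q_2 = 4·p_1·q_1; combined with the budget, a share 0.2 of income goes to q_1.
Demand: q_1*(p_1,p_2,I) = 0.2·I/p_1 and q_2* = 0.8·I/p_2.
Set q_1* = 2.4 in the demand function and solve for p_1: p_1 = 5.

p_1 = 5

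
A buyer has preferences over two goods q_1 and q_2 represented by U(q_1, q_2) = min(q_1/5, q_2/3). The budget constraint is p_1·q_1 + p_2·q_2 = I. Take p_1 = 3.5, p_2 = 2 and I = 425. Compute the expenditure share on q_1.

share on q_1 = 0.7447

Demand: q_1*(p_1,p_2,I) = 5·I/(5·p_1 + 3·p_2), q_2* = 3·I/(5·p_1 + 3·p_2).
Here 5·3.5 + 3·2 = 23.5, giving q_1* = 90.4255 and q_2* = 54.2553.
Expenditure on q_1: 3.5·90.4255 = 316.4894; share = 0.7447.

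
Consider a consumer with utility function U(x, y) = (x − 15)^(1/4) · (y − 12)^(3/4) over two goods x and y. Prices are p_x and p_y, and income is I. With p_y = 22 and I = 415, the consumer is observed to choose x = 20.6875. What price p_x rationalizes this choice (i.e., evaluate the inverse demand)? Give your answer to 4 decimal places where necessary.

p_x = 4

This is Cobb-Douglas in (x−15, y−12): tangency gives 0.25·p_y·(y−12) = 0.75·p_x·(x−15).
After buying the subsistence bundle (15, 12), a share 0.25 of the remaining income goes to x: x* = 15 + 0.25·(I − 15p_x − 12p_y)/p_x.
Set x* = 20.6875 in the demand function and solve for p_x: p_x = 4.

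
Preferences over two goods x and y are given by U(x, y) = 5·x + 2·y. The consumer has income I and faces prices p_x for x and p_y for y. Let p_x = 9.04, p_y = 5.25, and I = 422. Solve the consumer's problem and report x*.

Perfect substitutes: compare marginal utility per dollar. 5/p_x vs 2/p_y → 0.5531 vs 0.381.
x gives more utility per dollar, so spend all income on x: x* = I/p_x, y* = 0.
Numerically: x* = 46.6814, y* = 0.

x* = 46.6814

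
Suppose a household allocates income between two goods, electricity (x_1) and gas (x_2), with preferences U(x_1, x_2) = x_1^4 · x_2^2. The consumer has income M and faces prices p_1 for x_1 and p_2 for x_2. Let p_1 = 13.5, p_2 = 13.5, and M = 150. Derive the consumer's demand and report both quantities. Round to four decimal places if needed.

At p_1=13.5, p_2=13.5, M=150: x_1* = 2/3·150/13.5 = 7.4074, x_2* = 3.7037.

x_1* = 7.4074, x_2* = 3.7037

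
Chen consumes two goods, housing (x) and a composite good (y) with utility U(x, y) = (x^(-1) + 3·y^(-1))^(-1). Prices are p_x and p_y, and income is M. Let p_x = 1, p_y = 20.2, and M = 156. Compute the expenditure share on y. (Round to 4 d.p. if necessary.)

share on y = 0.8862

MU_x ∝ x^(-2), MU_y ∝ 3·y^(-2), so MRS = (1/3)·(y/x)^(2) = p_x/p_y.
Hence y/x = (3·p_x/p_y)^(1/(2)), i.e. raised to the 0.5 power.
Substitute y = (y/x)·x into the budget: x* = M/(p_x + p_y·(y/x)).
Numerically y/x = 0.385376, so x* = 156/(1 + 20.2·0.385376) = 17.7583 and y* = 0.385376·17.7583 = 6.8436.
Expenditure on y: 20.2·6.8436 = 138.2417; share = 0.8862.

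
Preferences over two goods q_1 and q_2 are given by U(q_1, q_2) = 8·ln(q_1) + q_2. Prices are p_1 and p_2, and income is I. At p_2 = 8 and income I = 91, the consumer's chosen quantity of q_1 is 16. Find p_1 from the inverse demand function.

MU_q_1 = 8/q_1, MU_q_2 = 1. Tangency: 8/q_1 = p_1/p_2.
So q_1*(p_1,p_2) = 8·p_2/p_1, independent of income; and q_2* = (I − 8·p_2)/p_2.
Set q_1* = 16 in the demand function and solve for p_1: p_1 = 4.

p_1 = 4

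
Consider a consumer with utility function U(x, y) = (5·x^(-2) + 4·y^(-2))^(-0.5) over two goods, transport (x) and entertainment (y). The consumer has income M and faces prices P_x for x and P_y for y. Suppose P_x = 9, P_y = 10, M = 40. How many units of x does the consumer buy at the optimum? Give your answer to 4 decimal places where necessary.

x* = 2.2268

Substitute y = (y/x)·x into the budget: x* = M/(P_x + P_y·(y/x)).
Numerically y/x = 0.896281, so x* = 40/(9 + 10·0.896281) = 2.2268.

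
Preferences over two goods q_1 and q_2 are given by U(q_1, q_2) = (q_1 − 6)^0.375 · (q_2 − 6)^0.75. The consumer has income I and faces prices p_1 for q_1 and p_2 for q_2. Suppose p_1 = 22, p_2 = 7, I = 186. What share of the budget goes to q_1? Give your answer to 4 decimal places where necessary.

share on q_1 = 0.7312

This is Cobb-Douglas in (q_1−6, q_2−6): tangency gives 0.375·p_2·(q_2−6) = 0.75·p_1·(q_1−6).
Substituting into the budget: q_1* = 6 + 1/3·(I − 6·p_1 − 6·p_2)/p_1, and q_2* = 6 + 2/3·(…)/p_2.
Discretionary income = 186 − 6·22 − 6·7 = 12; q_1* = 6 + 1/3·12/22 = 6.1818; q_2* = 6 + 2/3·12/7 = 7.1429.
Expenditure on q_1: 22·6.1818 = 136; share = 0.7312.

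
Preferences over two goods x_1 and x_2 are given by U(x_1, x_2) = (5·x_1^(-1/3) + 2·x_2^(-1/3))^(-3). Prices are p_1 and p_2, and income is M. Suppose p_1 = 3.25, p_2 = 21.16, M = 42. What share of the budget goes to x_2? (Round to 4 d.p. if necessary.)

From the CES first-order condition, (5/2)·(x_2/x_1)^(4/3) = p_1/p_2.
Solve for the ratio: x_2/x_1 = [(2/5)·p_1/p_2]^(0.75).
With the ratio pinned down, the budget gives x_1* = M/(p_1 + p_2·(x_2/x_1)) and x_2* = (x_2/x_1)·x_1*.
Numerically x_2/x_1 = 0.123402, so x_1* = 42/(3.25 + 21.16·0.123402) = 7.1658 and x_2* = 0.123402·7.1658 = 0.8843.
Expenditure on x_2: 21.16·0.8843 = 18.7112; share = 0.4455.

share on x_2 = 0.4455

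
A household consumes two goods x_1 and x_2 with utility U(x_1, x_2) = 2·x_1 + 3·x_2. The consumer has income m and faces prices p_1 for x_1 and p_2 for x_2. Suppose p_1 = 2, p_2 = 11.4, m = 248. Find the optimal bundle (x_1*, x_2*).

Linear utility — the consumer picks whichever good has higher MU/price: 2/2 = 1 vs 3/11.4 = 0.2632.
x_1 gives more utility per dollar, so spend all income on x_1: x_1* = m/p_1, x_2* = 0.
Numerically: x_1* = 124, x_2* = 0.

x_1* = 124, x_2* = 0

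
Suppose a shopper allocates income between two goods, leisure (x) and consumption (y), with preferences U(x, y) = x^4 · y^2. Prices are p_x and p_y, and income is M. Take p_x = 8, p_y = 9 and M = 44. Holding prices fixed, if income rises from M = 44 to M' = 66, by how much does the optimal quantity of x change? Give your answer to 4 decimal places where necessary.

Δx* = 1.8333

Demand: x*(p_x,p_y,M) = 2/3·M/p_x and y* = 1/3·M/p_y.
At p_x=8, p_y=9, M=44: x* = 2/3·44/8 = 3.6667.
At M' = 66: x* = 5.5. Change: 5.5 − 3.6667 = 1.8333.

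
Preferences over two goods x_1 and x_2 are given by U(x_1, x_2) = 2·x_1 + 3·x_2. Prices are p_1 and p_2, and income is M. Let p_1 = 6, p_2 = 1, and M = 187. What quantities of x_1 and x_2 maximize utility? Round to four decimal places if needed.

x_1* = 0, x_2* = 187

Linear utility — the consumer picks whichever good has higher MU/price: 2/6 = 0.3333 vs 3/1 = 3.
x_2 gives more utility per dollar, so spend all income on x_2: x_2* = M/p_2, x_1* = 0.
Numerically: x_1* = 0, x_2* = 187.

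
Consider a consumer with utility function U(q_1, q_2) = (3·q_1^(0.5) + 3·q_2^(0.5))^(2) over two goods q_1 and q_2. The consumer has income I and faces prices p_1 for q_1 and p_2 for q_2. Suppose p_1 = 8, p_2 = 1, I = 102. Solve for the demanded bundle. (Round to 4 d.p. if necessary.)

q_1* = 1.4167, q_2* = 90.6667

MU_q_1 ∝ 3·q_1^(-0.5), MU_q_2 ∝ 3·q_2^(-0.5), so MRS = (q_2/q_1)^(0.5) = p_1/p_2.
Solve for the ratio: q_2/q_1 = [p_1/p_2]^(2).
With the ratio pinned down, the budget gives q_1* = I/(p_1 + p_2·(q_2/q_1)) and q_2* = (q_2/q_1)·q_1*.
Numerically q_2/q_1 = 64, so q_1* = 102/(8 + 1·64) = 1.4167 and q_2* = 64·1.4167 = 90.6667.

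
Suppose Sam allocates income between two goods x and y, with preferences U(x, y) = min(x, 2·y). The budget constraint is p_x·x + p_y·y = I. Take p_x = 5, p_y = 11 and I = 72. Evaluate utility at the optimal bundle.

V = 6.8571

Leontief preferences: the optimum is at the kink where x/2 = y/1, i.e. y = (1/2)·x.
Budget: p_x·x + p_y·(1/2)·x = I, so (2·p_x + p_y)·x = 2·I.
Demand: x*(p_x,p_y,I) = 2·I/(2·p_x + p_y), y* = I/(2·p_x + p_y).
Here 2·5 + 11 = 21, giving x* = 6.8571 and y* = 3.4286.
Utility at the optimum: U(6.8571, 3.4286) = 6.8571.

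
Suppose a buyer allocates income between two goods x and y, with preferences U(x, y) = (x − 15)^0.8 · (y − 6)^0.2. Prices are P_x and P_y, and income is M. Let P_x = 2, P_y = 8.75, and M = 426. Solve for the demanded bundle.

x* = 152.4, y* = 13.8514

Let x' = x−15, y' = y−6. MRS = 4·y'/x' = P_x/P_y.
Substituting into the budget: x* = 15 + 0.8·(M − 15·P_x − 6·P_y)/P_x, and y* = 6 + 0.2·(…)/P_y.
Discretionary income = 426 − 15·2 − 6·8.75 = 343.5; x* = 15 + 0.8·343.5/2 = 152.4; y* = 6 + 0.2·343.5/8.75 = 13.8514.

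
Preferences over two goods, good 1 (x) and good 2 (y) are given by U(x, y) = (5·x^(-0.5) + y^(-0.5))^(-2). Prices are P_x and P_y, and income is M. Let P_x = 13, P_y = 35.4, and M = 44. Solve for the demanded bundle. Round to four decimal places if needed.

From the CES first-order condition, 5·(y/x)^(1.5) = P_x/P_y.
Hence y/x = ((1/5)·P_x/P_y)^(1/(1.5)), i.e. raised to the 2/3 power.
Substitute y = (y/x)·x into the budget: x* = M/(P_x + P_y·(y/x)).
Numerically y/x = 0.17538, so x* = 44/(13 + 35.4·0.17538) = 2.2907 and y* = 0.17538·2.2907 = 0.4017.

x* = 2.2907, y* = 0.4017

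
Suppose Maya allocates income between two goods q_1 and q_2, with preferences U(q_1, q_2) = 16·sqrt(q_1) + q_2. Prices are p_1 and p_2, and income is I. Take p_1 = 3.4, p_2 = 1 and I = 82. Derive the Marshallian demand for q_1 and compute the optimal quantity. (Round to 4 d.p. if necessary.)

q_1* = 5.5363

Plugging in: q_1* = (8·1/3.4)² = 5.5363.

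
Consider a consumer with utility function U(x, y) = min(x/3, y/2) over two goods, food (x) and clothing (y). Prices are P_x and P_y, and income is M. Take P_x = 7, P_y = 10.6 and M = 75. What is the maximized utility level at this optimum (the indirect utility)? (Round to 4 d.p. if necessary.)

V = 1.7773

Leontief preferences: the optimum is at the kink where x/3 = y/2, i.e. y = (2/3)·x.
Budget: P_x·x + P_y·(2/3)·x = M, so (3·P_x + 2·P_y)·x = 3·M.
Demand: x*(P_x,P_y,M) = 3·M/(3·P_x + 2·P_y), y* = 2·M/(3·P_x + 2·P_y).
Here 3·7 + 2·10.6 = 42.2, giving x* = 5.3318 and y* = 3.5545.
Utility at the optimum: U(5.3318, 3.5545) = 1.7773.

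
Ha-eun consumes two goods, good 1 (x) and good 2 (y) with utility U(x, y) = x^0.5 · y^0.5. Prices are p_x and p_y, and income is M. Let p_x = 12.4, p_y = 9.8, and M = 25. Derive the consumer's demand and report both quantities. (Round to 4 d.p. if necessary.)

x* = 1.0081, y* = 1.2755

MU_x/MU_y = (0.5·y)/(0.5·x); tangency sets this equal to p_x/p_y.
Rearranging, p_y·y = p_x·x. Substituting into the budget gives p_x·x·(1 + 1) = M.
Demand: x*(p_x,p_y,M) = 0.5·M/p_x and y* = 0.5·M/p_y.
At p_x=12.4, p_y=9.8, M=25: x* = 0.5·25/12.4 = 1.0081, y* = 1.2755.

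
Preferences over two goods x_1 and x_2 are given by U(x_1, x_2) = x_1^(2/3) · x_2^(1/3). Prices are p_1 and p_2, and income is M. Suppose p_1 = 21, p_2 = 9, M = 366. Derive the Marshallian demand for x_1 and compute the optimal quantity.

x_1* = 11.619

Tangency: MRS = 2·x_2/x_1 = p_1/p_2.
So 2/3·p_2·x_2 = 1/3·p_1·x_1; combined with the budget, a share 2/3 of income goes to x_1.
Demand: x_1*(p_1,p_2,M) = 2/3·M/p_1 and x_2* = 1/3·M/p_2.
At p_1=21, p_2=9, M=366: x_1* = 2/3·366/21 = 11.619.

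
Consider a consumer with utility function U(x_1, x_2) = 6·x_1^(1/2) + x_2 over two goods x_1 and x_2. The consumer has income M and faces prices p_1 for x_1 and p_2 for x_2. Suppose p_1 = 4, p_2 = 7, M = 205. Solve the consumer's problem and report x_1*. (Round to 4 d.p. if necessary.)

MU_x_1 = 3/√x_1, MU_x_2 = 1. Tangency: 3/√x_1 = p_1/p_2.
Thus x_1* = (3·p_2/p_1)² — independent of M — with the rest of income spent on x_2.
Plugging in: x_1* = (3·7/4)² = 27.5625.

x_1* = 27.5625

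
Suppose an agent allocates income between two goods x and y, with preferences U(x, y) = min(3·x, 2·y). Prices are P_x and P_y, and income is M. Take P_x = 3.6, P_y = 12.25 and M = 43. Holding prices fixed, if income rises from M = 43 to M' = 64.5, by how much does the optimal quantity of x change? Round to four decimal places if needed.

Leontief preferences: the optimum is at the kink where x/2 = y/3, i.e. y = (3/2)·x.
Budget: P_x·x + P_y·(3/2)·x = M, so (2·P_x + 3·P_y)·x = 2·M.
Demand: x*(P_x,P_y,M) = 2·M/(2·P_x + 3·P_y), y* = 3·M/(2·P_x + 3·P_y).
Here 2·3.6 + 3·12.25 = 43.95, giving x* = 1.9568.
At M' = 64.5: x* = 2.9352. Change: 2.9352 − 1.9568 = 0.9784.

Δx* = 0.9784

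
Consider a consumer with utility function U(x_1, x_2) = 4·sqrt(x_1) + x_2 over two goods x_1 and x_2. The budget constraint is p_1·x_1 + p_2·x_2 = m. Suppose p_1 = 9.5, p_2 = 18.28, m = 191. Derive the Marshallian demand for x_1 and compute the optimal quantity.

x_1* = 14.8103

MU_x_1 = 2/√x_1, MU_x_2 = 1. Tangency: 2/√x_1 = p_1/p_2.
Thus x_1* = (2·p_2/p_1)² — independent of m — with the rest of income spent on x_2.
Plugging in: x_1* = (2·18.28/9.5)² = 14.8103.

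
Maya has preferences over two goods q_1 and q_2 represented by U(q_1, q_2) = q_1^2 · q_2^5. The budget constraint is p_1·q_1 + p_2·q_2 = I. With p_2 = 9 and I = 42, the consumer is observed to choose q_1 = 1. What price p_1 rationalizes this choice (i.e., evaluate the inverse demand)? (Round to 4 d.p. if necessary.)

p_1 = 12

Tangency: MRS = (2/5)·q_2/q_1 = p_1/p_2.
So 2·p_2·q_2 = 5·p_1·q_1; combined with the budget, a share 2/7 of income goes to q_1.
Demand: q_1*(p_1,p_2,I) = 2/7·I/p_1 and q_2* = 5/7·I/p_2.
Set q_1* = 1 in the demand function and solve for p_1: p_1 = 12.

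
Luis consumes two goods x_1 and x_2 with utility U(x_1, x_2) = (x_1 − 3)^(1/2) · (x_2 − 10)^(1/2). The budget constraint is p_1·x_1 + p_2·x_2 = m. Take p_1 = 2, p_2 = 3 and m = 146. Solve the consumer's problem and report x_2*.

This is Cobb-Douglas in (x_1−3, x_2−10): tangency gives 0.5·p_2·(x_2−10) = 0.5·p_1·(x_1−3).
After buying the subsistence bundle (3, 10), a share 0.5 of the remaining income goes to x_1: x_1* = 3 + 0.5·(m − 3p_1 − 10p_2)/p_1.
Discretionary income = 146 − 3·2 − 10·3 = 110; x_2* = 10 + 0.5·110/3 = 28.3333.

x_2* = 28.3333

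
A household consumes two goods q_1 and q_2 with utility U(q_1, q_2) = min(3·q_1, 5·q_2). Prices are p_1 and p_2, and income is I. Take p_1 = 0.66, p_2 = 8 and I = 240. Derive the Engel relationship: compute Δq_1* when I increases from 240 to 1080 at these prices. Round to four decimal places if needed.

With perfect complements, no substitution: consume in ratio q_1:q_2 = 5:3.
Budget: p_1·q_1 + p_2·(3/5)·q_1 = I, so (5·p_1 + 3·p_2)·q_1 = 5·I.
Demand: q_1*(p_1,p_2,I) = 5·I/(5·p_1 + 3·p_2), q_2* = 3·I/(5·p_1 + 3·p_2).
Here 5·0.66 + 3·8 = 27.3, giving q_1* = 43.956.
At I' = 1080: q_1* = 197.8022. Change: 197.8022 − 43.956 = 153.8462.

Δq_1* = 153.8462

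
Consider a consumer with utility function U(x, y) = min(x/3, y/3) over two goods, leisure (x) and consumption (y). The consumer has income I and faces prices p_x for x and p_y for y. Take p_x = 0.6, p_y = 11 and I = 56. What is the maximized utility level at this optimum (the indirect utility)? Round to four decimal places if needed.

V = 1.6092

With perfect complements, no substitution: consume in ratio x:y = 3:3.
Budget: p_x·x + p_y·x = I, so (3·p_x + 3·p_y)·x = 3·I.
Demand: x*(p_x,p_y,I) = 3·I/(3·p_x + 3·p_y), y* = 3·I/(3·p_x + 3·p_y).
Here 3·0.6 + 3·11 = 34.8, giving x* = 4.8276 and y* = 4.8276.
Utility at the optimum: U(4.8276, 4.8276) = 1.6092.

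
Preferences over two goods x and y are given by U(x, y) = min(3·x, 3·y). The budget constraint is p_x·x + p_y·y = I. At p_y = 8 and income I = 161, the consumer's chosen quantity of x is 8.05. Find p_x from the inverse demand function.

Leontief preferences: the optimum is at the kink where x/3 = y/3, i.e. y = x.
Budget: p_x·x + p_y·x = I, so (3·p_x + 3·p_y)·x = 3·I.
Demand: x*(p_x,p_y,I) = 3·I/(3·p_x + 3·p_y), y* = 3·I/(3·p_x + 3·p_y).
Set x* = 8.05 in the demand function and solve for p_x: p_x = 12.

p_x = 12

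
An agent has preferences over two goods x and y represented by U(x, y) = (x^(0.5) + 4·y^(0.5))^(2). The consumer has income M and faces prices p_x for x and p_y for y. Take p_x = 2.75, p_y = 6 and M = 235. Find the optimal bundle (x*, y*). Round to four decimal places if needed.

From the CES first-order condition, (1/4)·(y/x)^(0.5) = p_x/p_y.
Hence y/x = (4·p_x/p_y)^(1/(0.5)), i.e. raised to the 2 power.
With the ratio pinned down, the budget gives x* = M/(p_x + p_y·(y/x)) and y* = (y/x)·x*.
Numerically y/x = 3.361111, so x* = 235/(2.75 + 6·3.361111) = 10.2545 and y* = 3.361111·10.2545 = 34.4667.

x* = 10.2545, y* = 34.4667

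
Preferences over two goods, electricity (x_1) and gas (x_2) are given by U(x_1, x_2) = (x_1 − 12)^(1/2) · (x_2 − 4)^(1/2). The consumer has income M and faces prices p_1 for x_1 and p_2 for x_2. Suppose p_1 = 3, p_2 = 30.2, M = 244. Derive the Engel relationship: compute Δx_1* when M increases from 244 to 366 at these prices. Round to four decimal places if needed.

Δx_1* = 20.3333

After buying the subsistence bundle (12, 4), a share 0.5 of the remaining income goes to x_1: x_1* = 12 + 0.5·(M − 12p_1 − 4p_2)/p_1.
Discretionary income = 244 − 12·3 − 4·30.2 = 87.2; x_1* = 12 + 0.5·87.2/3 = 26.5333.
At M' = 366: x_1* = 46.8667. Change: 46.8667 − 26.5333 = 20.3333.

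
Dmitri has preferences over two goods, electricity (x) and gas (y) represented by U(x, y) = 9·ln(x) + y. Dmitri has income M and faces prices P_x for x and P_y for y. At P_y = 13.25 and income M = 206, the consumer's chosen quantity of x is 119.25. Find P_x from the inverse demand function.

Set MRS = P_x/P_y: (9/x)/1 = P_x/P_y.
So x*(P_x,P_y) = 9·P_y/P_x, independent of income; and y* = (M − 9·P_y)/P_y.
Set x* = 119.25 in the demand function and solve for P_x: P_x = 1.

P_x = 1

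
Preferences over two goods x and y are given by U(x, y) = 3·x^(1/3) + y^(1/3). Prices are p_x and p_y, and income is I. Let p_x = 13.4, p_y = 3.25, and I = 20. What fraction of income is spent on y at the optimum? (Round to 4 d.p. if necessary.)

MU_x ∝ 3·x^(-2/3), MU_y ∝ y^(-2/3), so MRS = 3·(y/x)^(2/3) = p_x/p_y.
Hence y/x = ((1/3)·p_x/p_y)^(1/(2/3)), i.e. raised to the 1.5 power.
Substitute y = (y/x)·x into the budget: x* = I/(p_x + p_y·(y/x)).
Numerically y/x = 1.611203, so x* = 20/(13.4 + 3.25·1.611203) = 1.0732 and y* = 1.611203·1.0732 = 1.7291.
Expenditure on y: 3.25·1.7291 = 5.6195; share = 0.281.

share on y = 0.281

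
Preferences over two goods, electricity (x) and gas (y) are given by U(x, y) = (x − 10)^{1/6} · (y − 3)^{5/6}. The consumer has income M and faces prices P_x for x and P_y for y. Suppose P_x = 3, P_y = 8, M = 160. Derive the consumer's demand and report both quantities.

MRS = (1/5)·(y−3)/(x−10). Tangency with P_x/P_y gives y−3 = 5·(P_x/P_y)·(x−10).
Substituting into the budget: x* = 10 + 1/6·(M − 10·P_x − 3·P_y)/P_x, and y* = 3 + 5/6·(…)/P_y.
Discretionary income = 160 − 10·3 − 3·8 = 106; x* = 10 + 1/6·106/3 = 15.8889; y* = 3 + 5/6·106/8 = 14.0417.

x* = 15.8889, y* = 14.0417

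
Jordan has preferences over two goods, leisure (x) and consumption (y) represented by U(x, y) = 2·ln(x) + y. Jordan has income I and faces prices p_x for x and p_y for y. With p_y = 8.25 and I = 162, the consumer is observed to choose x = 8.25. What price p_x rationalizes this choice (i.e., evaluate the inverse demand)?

MU_x = 2/x, MU_y = 1. Tangency: 2/x = p_x/p_y.
So x*(p_x,p_y) = 2·p_y/p_x, independent of income; and y* = (I − 2·p_y)/p_y.
Set x* = 8.25 in the demand function and solve for p_x: p_x = 2.

p_x = 2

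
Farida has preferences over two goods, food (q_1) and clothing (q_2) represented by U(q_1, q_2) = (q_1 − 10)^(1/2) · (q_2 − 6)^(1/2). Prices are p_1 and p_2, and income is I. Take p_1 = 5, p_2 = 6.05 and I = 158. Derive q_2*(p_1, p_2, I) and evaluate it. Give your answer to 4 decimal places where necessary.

q_2* = 11.9256

This is Cobb-Douglas in (q_1−10, q_2−6): tangency gives 0.5·p_2·(q_2−6) = 0.5·p_1·(q_1−10).
Substituting into the budget: q_1* = 10 + 0.5·(I − 10·p_1 − 6·p_2)/p_1, and q_2* = 6 + 0.5·(…)/p_2.
Discretionary income = 158 − 10·5 − 6·6.05 = 71.7; q_2* = 6 + 0.5·71.7/6.05 = 11.9256.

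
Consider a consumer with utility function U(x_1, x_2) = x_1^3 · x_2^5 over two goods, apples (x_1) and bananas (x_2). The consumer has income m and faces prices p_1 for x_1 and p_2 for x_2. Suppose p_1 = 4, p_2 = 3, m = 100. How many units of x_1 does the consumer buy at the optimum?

Tangency: MRS = (3/5)·x_2/x_1 = p_1/p_2.
Rearranging, p_2·x_2 = (5/3)·p_1·x_1. Substituting into the budget gives p_1·x_1·(1 + (5/3)) = m.
Demand: x_1*(p_1,p_2,m) = 0.375·m/p_1 and x_2* = 0.625·m/p_2.
At p_1=4, p_2=3, m=100: x_1* = 0.375·100/4 = 9.375.

x_1* = 9.375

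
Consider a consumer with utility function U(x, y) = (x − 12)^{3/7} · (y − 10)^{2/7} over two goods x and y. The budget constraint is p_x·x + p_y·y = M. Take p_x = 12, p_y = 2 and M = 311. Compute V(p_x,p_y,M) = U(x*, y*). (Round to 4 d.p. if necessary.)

V = 6.1772

Let x' = x−12, y' = y−10. MRS = (3/2)·y'/x' = p_x/p_y.
Substituting into the budget: x* = 12 + 0.6·(M − 12·p_x − 10·p_y)/p_x, and y* = 10 + 0.4·(…)/p_y.
Discretionary income = 311 − 12·12 − 10·2 = 147; x* = 12 + 0.6·147/12 = 19.35; y* = 10 + 0.4·147/2 = 39.4.
Utility at the optimum: U(19.35, 39.4) = 6.1772.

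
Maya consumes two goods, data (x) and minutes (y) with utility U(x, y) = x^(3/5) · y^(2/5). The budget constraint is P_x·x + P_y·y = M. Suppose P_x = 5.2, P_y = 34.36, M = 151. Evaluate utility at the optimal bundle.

Demand: x*(P_x,P_y,M) = 0.6·M/P_x and y* = 0.4·M/P_y.
At P_x=5.2, P_y=34.36, M=151: x* = 0.6·151/5.2 = 17.4231, y* = 1.7579.
Utility at the optimum: U(17.4231, 1.7579) = 6.9609.

V = 6.9609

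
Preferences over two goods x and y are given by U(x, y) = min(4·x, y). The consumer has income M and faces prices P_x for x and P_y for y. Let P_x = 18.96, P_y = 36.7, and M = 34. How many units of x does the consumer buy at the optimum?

With perfect complements, no substitution: consume in ratio x:y = 1:4.
Budget: P_x·x + P_y·4·x = M, so (P_x + 4·P_y)·x = M.
Demand: x*(P_x,P_y,M) = M/(P_x + 4·P_y), y* = 4·M/(P_x + 4·P_y).
Here 18.96 + 4·36.7 = 165.76, giving x* = 0.2051.

x* = 0.2051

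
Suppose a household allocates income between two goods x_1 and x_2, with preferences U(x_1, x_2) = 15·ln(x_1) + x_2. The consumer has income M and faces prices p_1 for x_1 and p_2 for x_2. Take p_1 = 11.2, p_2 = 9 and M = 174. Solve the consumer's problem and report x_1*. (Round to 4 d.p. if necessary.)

x_1* = 12.0536

So x_1*(p_1,p_2) = 15·p_2/p_1, independent of income; and x_2* = (M − 15·p_2)/p_2.
At the given prices: x_1* = 15·9/11.2 = 12.0536.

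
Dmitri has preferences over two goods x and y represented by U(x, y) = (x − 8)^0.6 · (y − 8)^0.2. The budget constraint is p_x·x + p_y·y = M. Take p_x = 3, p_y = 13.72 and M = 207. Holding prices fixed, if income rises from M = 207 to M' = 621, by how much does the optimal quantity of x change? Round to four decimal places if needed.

Δx* = 103.5

This is Cobb-Douglas in (x−8, y−8): tangency gives 0.6·p_y·(y−8) = 0.2·p_x·(x−8).
After buying the subsistence bundle (8, 8), a share 0.75 of the remaining income goes to x: x* = 8 + 0.75·(M − 8p_x − 8p_y)/p_x.
Discretionary income = 207 − 8·3 − 8·13.72 = 73.24; x* = 8 + 0.75·73.24/3 = 26.31.
At M' = 621: x* = 129.81. Change: 129.81 − 26.31 = 103.5.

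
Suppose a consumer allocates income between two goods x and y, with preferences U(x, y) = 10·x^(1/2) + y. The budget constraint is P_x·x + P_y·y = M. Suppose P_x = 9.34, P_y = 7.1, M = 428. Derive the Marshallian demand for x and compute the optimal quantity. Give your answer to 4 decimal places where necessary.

MU_x = 5/√x, MU_y = 1. Tangency: 5/√x = P_x/P_y.
Solve: √x = 5·P_y/P_x, so x*(P_x,P_y) = (5·P_y/P_x)², and y* = (M − P_x·x*)/P_y.
Plugging in: x* = (5·7.1/9.34)² = 14.4465.

x* = 14.4465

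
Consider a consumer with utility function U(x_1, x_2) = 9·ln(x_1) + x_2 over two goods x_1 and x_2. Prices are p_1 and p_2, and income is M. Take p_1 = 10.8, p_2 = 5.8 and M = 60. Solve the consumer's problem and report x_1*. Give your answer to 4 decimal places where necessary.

MU_x_1 = 9/x_1, MU_x_2 = 1. Tangency: 9/x_1 = p_1/p_2.
So x_1*(p_1,p_2) = 9·p_2/p_1, independent of income; and x_2* = (M − 9·p_2)/p_2.
At the given prices: x_1* = 9·5.8/10.8 = 4.8333.

x_1* = 4.8333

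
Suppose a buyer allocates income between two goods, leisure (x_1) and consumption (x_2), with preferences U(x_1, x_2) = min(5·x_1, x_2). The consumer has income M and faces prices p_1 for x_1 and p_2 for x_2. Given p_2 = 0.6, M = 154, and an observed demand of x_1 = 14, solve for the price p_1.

Leontief preferences: the optimum is at the kink where x_1/1 = x_2/5, i.e. x_2 = 5·x_1.
Budget: p_1·x_1 + p_2·5·x_1 = M, so (p_1 + 5·p_2)·x_1 = M.
Demand: x_1*(p_1,p_2,M) = M/(p_1 + 5·p_2), x_2* = 5·M/(p_1 + 5·p_2).
Set x_1* = 14 in the demand function and solve for p_1: p_1 = 8.

p_1 = 8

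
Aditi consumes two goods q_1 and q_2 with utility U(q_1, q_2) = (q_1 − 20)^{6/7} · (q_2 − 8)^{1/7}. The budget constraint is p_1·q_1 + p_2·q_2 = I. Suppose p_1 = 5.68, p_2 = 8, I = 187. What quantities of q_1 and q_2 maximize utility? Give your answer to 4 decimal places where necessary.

Let q_1' = q_1−20, q_2' = q_2−8. MRS = 6·q_2'/q_1' = p_1/p_2.
Substituting into the budget: q_1* = 20 + 6/7·(I − 20·p_1 − 8·p_2)/p_1, and q_2* = 8 + 1/7·(…)/p_2.
Discretionary income = 187 − 20·5.68 − 8·8 = 9.4; q_1* = 20 + 6/7·9.4/5.68 = 21.4185; q_2* = 8 + 1/7·9.4/8 = 8.1679.

q_1* = 21.4185, q_2* = 8.1679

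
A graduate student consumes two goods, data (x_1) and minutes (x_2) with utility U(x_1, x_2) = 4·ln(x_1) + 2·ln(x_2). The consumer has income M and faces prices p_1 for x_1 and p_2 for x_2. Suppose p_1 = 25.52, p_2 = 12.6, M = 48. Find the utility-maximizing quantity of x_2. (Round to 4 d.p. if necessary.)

x_2* = 1.2698

Demand: x_1*(p_1,p_2,M) = 2/3·M/p_1 and x_2* = 1/3·M/p_2.
At p_1=25.52, p_2=12.6, M=48: x_2* = 1/3·48/12.6 = 1.2698.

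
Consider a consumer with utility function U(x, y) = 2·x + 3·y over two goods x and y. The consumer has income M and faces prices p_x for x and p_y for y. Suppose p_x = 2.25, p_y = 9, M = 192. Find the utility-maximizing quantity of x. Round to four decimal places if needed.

x* = 85.3333

Linear utility — the consumer picks whichever good has higher MU/price: 2/2.25 = 0.8889 vs 3/9 = 0.3333.
x gives more utility per dollar, so spend all income on x: x* = M/p_x, y* = 0.
Numerically: x* = 85.3333, y* = 0.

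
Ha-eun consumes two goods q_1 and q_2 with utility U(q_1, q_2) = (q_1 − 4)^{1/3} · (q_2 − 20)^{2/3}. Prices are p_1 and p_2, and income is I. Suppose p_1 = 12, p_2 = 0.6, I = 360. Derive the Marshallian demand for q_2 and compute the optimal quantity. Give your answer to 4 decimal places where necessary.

q_2* = 353.3333

MRS = (1/2)·(q_2−20)/(q_1−4). Tangency with p_1/p_2 gives q_2−20 = 2·(p_1/p_2)·(q_1−4).
After buying the subsistence bundle (4, 20), a share 1/3 of the remaining income goes to q_1: q_1* = 4 + 1/3·(I − 4p_1 − 20p_2)/p_1.
Discretionary income = 360 − 4·12 − 20·0.6 = 300; q_2* = 20 + 2/3·300/0.6 = 353.3333.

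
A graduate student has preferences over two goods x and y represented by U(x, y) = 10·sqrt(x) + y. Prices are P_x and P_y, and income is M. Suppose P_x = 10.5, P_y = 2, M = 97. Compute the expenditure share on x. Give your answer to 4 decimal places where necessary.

share on x = 0.0982

MU_x = 5/√x, MU_y = 1. Tangency: 5/√x = P_x/P_y.
Thus x* = (5·P_y/P_x)² — independent of M — with the rest of income spent on y.
Plugging in: x* = (5·2/10.5)² = 0.907, y* = 43.7381.
Expenditure on x: 10.5·0.907 = 9.5238; share = 0.0982.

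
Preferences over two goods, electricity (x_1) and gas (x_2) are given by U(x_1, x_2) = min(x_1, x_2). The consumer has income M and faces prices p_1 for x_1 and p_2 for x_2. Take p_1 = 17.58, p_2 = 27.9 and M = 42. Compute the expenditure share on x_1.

share on x_1 = 0.3865

Leontief preferences: the optimum is at the kink where x_1/1 = x_2/1, i.e. x_2 = x_1.
Budget: p_1·x_1 + p_2·x_1 = M, so (p_1 + p_2)·x_1 = M.
Demand: x_1*(p_1,p_2,M) = M/(p_1 + p_2), x_2* = M/(p_1 + p_2).
Here 17.58 + 27.9 = 45.48, giving x_1* = 0.9235 and x_2* = 0.9235.
Expenditure on x_1: 17.58·0.9235 = 16.2348; share = 0.3865.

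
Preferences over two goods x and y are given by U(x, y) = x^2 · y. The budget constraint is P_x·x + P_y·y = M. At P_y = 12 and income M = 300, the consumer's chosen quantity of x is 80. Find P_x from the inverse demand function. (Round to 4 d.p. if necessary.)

MU_x/MU_y = (2·y)/(x); tangency sets this equal to P_x/P_y.
So 2·P_y·y = P_x·x; combined with the budget, a share 2/3 of income goes to x.
Demand: x*(P_x,P_y,M) = 2/3·M/P_x and y* = 1/3·M/P_y.
Set x* = 80 in the demand function and solve for P_x: P_x = 2.5.

P_x = 2.5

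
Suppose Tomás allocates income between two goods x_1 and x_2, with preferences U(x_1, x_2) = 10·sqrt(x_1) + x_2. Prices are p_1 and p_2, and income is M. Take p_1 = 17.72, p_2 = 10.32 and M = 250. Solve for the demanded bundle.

x_1* = 8.4795, x_2* = 9.665

MU_x_1 = 5/√x_1, MU_x_2 = 1. Tangency: 5/√x_1 = p_1/p_2.
Thus x_1* = (5·p_2/p_1)² — independent of M — with the rest of income spent on x_2.
Plugging in: x_1* = (5·10.32/17.72)² = 8.4795, x_2* = 9.665.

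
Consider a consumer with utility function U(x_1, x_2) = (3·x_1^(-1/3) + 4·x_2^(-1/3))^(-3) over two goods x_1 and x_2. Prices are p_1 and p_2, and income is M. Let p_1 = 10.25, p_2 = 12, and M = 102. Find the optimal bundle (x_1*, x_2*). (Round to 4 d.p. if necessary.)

x_1* = 4.3442, x_2* = 4.7893

MRS = MU_x_1/MU_x_2 = (3/4)·(x_2/x_1)^(4/3). Set equal to p_1/p_2.
Hence x_2/x_1 = ((4/3)·p_1/p_2)^(1/(4/3)), i.e. raised to the 0.75 power.
With the ratio pinned down, the budget gives x_1* = M/(p_1 + p_2·(x_2/x_1)) and x_2* = (x_2/x_1)·x_1*.
Numerically x_2/x_1 = 1.102455, so x_1* = 102/(10.25 + 12·1.102455) = 4.3442 and x_2* = 1.102455·4.3442 = 4.7893.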